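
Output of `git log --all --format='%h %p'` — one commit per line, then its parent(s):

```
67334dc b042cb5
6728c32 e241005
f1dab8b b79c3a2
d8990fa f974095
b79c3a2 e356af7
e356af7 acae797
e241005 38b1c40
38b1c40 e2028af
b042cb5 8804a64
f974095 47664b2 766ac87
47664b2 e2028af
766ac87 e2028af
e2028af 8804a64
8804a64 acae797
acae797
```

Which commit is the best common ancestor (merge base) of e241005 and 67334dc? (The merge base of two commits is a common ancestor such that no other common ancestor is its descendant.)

Ancestors of e241005: {38b1c40, 8804a64, acae797, e2028af, e241005}.
Ancestors of 67334dc: {67334dc, 8804a64, acae797, b042cb5}.
Common ancestors: {8804a64, acae797}.
Among these, 8804a64 is not an ancestor of any other common ancestor — it is the merge base.

8804a64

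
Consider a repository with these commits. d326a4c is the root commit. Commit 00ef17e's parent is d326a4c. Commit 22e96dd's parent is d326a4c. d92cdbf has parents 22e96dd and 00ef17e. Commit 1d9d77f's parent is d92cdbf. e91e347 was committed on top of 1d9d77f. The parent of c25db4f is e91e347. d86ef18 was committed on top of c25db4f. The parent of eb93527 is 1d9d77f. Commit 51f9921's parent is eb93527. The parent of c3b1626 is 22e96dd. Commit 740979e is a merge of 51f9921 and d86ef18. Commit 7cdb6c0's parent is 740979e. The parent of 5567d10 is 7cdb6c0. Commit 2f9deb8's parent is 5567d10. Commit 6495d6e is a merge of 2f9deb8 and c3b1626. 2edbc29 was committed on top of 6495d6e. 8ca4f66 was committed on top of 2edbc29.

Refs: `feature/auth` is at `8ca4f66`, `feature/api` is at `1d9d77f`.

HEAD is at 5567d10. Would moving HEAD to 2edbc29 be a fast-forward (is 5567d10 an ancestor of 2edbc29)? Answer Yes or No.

Yes

A fast-forward from 5567d10 to 2edbc29 is possible iff 5567d10 is an ancestor of 2edbc29.
Ancestors of 2edbc29: {00ef17e, 1d9d77f, 22e96dd, 2edbc29, 2f9deb8, 51f9921, 5567d10, 6495d6e, 740979e, 7cdb6c0, c25db4f, c3b1626, d326a4c, d86ef18, d92cdbf, e91e347, eb93527}.
5567d10 is among them, so fast-forward is possible.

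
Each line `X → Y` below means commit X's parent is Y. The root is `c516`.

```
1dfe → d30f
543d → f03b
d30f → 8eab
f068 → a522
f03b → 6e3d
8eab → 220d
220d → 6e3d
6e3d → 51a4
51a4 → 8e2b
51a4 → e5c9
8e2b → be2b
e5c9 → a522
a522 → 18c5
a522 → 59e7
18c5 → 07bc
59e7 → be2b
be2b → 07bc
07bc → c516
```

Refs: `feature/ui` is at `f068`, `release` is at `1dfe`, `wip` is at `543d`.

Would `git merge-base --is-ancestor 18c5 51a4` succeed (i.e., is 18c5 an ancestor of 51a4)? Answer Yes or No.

Yes

Ancestors of 51a4 (commits reachable by following parents): {07bc, 18c5, 51a4, 59e7, 8e2b, a522, be2b, c516, e5c9}.
18c5 is in that set, so it is an ancestor of 51a4.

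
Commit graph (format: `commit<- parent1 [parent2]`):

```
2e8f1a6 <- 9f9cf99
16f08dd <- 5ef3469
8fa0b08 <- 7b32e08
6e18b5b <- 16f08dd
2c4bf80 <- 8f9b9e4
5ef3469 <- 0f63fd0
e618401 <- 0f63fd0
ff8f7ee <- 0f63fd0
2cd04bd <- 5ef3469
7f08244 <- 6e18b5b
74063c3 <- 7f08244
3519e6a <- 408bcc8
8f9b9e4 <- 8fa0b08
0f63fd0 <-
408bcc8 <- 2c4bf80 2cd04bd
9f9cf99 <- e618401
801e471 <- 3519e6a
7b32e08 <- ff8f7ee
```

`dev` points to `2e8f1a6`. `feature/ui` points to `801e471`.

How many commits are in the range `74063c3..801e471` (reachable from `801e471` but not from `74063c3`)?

9

Reachable from 801e471: {0f63fd0, 2c4bf80, 2cd04bd, 3519e6a, 408bcc8, 5ef3469, 7b32e08, 801e471, 8f9b9e4, 8fa0b08, ff8f7ee}.
Reachable from 74063c3: {0f63fd0, 16f08dd, 5ef3469, 6e18b5b, 74063c3, 7f08244}.
In 801e471's history but not 74063c3's: {2c4bf80, 2cd04bd, 3519e6a, 408bcc8, 7b32e08, 801e471, 8f9b9e4, 8fa0b08, ff8f7ee} — 9 commits.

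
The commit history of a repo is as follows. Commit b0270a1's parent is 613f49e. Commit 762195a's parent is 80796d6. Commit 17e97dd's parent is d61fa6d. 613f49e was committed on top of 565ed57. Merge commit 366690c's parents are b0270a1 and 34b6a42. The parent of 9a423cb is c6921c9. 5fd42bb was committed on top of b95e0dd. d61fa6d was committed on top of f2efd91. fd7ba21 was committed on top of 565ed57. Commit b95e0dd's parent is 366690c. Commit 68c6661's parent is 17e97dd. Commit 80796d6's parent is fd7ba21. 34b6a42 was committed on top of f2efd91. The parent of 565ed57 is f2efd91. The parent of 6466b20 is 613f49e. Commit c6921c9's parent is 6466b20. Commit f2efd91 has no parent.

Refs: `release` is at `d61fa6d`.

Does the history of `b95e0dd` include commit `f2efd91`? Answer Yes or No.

Yes

Ancestors of b95e0dd (commits reachable by following parents): {34b6a42, 366690c, 565ed57, 613f49e, b0270a1, b95e0dd, f2efd91}.
f2efd91 is in that set, so it is an ancestor of b95e0dd.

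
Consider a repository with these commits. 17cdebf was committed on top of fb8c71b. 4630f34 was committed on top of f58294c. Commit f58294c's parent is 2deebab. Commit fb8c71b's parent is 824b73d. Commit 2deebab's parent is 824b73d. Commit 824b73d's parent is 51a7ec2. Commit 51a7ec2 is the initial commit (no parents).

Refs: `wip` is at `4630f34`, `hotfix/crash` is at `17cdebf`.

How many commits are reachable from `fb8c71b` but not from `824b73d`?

1

Reachable from fb8c71b: {51a7ec2, 824b73d, fb8c71b}.
Reachable from 824b73d: {51a7ec2, 824b73d}.
In fb8c71b's history but not 824b73d's: {fb8c71b} — 1 commit.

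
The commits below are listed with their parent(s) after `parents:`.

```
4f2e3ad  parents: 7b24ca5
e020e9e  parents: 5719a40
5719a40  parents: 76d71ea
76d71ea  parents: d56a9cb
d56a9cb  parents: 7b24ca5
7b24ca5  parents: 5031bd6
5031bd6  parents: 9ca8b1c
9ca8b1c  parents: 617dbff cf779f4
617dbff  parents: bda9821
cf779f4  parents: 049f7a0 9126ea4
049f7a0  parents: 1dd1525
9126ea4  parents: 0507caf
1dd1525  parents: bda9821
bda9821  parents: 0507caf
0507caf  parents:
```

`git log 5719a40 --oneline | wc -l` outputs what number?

Walking parent pointers from 5719a40: reachable set = {049f7a0, 0507caf, 1dd1525, 5031bd6, 5719a40, 617dbff, 76d71ea, 7b24ca5, 9126ea4, 9ca8b1c, bda9821, cf779f4, d56a9cb}.
That is 13 commits.

13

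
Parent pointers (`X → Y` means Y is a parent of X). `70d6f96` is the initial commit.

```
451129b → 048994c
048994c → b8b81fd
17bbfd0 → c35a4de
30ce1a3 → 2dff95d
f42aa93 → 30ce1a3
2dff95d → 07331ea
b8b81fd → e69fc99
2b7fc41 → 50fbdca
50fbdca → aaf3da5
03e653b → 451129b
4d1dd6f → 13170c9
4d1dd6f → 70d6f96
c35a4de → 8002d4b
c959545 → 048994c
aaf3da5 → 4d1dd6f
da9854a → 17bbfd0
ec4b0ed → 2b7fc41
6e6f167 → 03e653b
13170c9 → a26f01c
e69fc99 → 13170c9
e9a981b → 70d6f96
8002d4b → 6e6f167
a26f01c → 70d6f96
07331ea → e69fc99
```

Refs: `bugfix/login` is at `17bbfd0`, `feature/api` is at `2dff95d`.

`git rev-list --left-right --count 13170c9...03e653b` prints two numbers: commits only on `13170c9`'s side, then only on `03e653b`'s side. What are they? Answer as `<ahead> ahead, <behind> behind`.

Reachable from 13170c9: {13170c9, 70d6f96, a26f01c}.
Reachable from 03e653b: {03e653b, 048994c, 13170c9, 451129b, 70d6f96, a26f01c, b8b81fd, e69fc99}.
Only in 13170c9's history (ahead): {} — 0.
Only in 03e653b's history (behind): {03e653b, 048994c, 451129b, b8b81fd, e69fc99} — 5.

0 ahead, 5 behind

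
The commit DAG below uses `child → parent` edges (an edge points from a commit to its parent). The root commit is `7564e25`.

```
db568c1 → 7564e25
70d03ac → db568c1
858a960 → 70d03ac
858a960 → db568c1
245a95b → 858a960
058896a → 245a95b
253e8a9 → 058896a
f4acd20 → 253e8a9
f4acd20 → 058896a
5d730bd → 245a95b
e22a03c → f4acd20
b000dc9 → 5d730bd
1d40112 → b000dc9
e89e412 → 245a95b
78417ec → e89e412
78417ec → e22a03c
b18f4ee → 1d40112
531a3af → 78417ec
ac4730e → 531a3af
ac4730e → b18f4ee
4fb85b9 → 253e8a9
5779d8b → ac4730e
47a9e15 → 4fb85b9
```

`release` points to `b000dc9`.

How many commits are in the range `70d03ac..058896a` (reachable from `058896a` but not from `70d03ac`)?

Reachable from 058896a: {058896a, 245a95b, 70d03ac, 7564e25, 858a960, db568c1}.
Reachable from 70d03ac: {70d03ac, 7564e25, db568c1}.
In 058896a's history but not 70d03ac's: {058896a, 245a95b, 858a960} — 3 commits.

3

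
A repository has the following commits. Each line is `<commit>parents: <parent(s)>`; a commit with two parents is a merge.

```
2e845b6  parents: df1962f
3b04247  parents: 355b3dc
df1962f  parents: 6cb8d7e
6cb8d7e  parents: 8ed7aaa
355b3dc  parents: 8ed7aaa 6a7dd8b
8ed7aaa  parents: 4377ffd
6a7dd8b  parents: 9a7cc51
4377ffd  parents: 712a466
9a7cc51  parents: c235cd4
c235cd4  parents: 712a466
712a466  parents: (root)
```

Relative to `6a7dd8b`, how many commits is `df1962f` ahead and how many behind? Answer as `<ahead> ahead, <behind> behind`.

4 ahead, 3 behind

Reachable from df1962f: {4377ffd, 6cb8d7e, 712a466, 8ed7aaa, df1962f}.
Reachable from 6a7dd8b: {6a7dd8b, 712a466, 9a7cc51, c235cd4}.
Only in df1962f's history (ahead): {4377ffd, 6cb8d7e, 8ed7aaa, df1962f} — 4.
Only in 6a7dd8b's history (behind): {6a7dd8b, 9a7cc51, c235cd4} — 3.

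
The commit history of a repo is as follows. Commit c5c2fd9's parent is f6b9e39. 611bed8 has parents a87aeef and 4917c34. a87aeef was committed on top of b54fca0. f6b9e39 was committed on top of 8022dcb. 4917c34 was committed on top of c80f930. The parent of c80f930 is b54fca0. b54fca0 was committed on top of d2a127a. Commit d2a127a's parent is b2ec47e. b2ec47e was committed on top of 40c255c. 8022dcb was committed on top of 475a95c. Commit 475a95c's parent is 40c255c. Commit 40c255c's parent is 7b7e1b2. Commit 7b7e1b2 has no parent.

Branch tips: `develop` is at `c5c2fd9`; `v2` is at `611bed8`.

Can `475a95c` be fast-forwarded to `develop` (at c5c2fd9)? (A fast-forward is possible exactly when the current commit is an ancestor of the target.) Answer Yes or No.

Yes

A fast-forward from 475a95c to c5c2fd9 is possible iff 475a95c is an ancestor of c5c2fd9.
Ancestors of c5c2fd9: {40c255c, 475a95c, 7b7e1b2, 8022dcb, c5c2fd9, f6b9e39}.
475a95c is among them, so fast-forward is possible.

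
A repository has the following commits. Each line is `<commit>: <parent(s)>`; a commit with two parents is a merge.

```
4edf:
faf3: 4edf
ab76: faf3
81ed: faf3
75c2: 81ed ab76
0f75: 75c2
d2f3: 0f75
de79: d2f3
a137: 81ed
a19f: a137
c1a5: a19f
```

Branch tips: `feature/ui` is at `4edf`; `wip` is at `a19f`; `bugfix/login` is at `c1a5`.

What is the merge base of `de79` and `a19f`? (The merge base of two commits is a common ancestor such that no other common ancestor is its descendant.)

Ancestors of de79: {0f75, 4edf, 75c2, 81ed, ab76, d2f3, de79, faf3}.
Ancestors of a19f: {4edf, 81ed, a137, a19f, faf3}.
Common ancestors: {4edf, 81ed, faf3}.
Among these, 81ed is not an ancestor of any other common ancestor — it is the merge base.

81ed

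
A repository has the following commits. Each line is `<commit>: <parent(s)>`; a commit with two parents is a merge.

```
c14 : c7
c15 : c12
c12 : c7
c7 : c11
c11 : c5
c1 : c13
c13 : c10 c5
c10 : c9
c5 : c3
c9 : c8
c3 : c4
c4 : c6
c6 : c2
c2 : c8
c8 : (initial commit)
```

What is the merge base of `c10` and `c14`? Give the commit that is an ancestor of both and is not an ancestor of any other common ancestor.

c8

Ancestors of c10: {c10, c8, c9}.
Ancestors of c14: {c11, c14, c2, c3, c4, c5, c6, c7, c8}.
Common ancestors: {c8}.
The only common ancestor is c8, so it is the merge base.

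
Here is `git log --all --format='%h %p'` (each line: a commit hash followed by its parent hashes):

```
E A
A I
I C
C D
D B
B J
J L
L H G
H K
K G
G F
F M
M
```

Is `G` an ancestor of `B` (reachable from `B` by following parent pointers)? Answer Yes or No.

Yes

Ancestors of B (commits reachable by following parents): {B, F, G, H, J, K, L, M}.
G is in that set, so it is an ancestor of B.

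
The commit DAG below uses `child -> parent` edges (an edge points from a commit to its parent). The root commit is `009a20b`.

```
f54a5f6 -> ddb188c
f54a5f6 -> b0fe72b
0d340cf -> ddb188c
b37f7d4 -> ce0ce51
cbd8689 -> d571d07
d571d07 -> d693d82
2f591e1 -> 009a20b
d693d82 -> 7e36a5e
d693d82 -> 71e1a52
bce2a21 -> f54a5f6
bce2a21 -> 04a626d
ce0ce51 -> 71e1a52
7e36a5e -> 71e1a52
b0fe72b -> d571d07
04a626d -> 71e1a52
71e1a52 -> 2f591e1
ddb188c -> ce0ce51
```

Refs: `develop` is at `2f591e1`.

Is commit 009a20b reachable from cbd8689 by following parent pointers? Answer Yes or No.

Ancestors of cbd8689 (commits reachable by following parents): {009a20b, 2f591e1, 71e1a52, 7e36a5e, cbd8689, d571d07, d693d82}.
009a20b is in that set, so it is an ancestor of cbd8689.

Yes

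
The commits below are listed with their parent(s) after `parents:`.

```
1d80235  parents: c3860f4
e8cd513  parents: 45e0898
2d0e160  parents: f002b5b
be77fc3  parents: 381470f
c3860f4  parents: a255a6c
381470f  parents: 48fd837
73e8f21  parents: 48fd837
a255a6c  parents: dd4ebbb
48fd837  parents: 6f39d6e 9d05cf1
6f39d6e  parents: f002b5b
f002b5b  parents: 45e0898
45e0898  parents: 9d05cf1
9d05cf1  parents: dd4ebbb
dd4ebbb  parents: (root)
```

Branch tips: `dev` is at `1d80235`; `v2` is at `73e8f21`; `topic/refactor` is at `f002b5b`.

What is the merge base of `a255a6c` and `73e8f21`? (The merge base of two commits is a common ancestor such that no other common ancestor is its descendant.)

dd4ebbb

Ancestors of a255a6c: {a255a6c, dd4ebbb}.
Ancestors of 73e8f21: {45e0898, 48fd837, 6f39d6e, 73e8f21, 9d05cf1, dd4ebbb, f002b5b}.
Common ancestors: {dd4ebbb}.
The only common ancestor is dd4ebbb, so it is the merge base.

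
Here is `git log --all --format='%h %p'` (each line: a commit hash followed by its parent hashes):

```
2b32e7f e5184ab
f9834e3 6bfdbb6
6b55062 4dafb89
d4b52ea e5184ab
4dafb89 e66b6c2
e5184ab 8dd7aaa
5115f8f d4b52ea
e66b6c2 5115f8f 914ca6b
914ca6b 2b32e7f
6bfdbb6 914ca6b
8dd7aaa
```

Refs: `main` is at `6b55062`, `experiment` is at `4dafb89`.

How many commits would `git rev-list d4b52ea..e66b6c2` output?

Reachable from e66b6c2: {2b32e7f, 5115f8f, 8dd7aaa, 914ca6b, d4b52ea, e5184ab, e66b6c2}.
Reachable from d4b52ea: {8dd7aaa, d4b52ea, e5184ab}.
In e66b6c2's history but not d4b52ea's: {2b32e7f, 5115f8f, 914ca6b, e66b6c2} — 4 commits.

4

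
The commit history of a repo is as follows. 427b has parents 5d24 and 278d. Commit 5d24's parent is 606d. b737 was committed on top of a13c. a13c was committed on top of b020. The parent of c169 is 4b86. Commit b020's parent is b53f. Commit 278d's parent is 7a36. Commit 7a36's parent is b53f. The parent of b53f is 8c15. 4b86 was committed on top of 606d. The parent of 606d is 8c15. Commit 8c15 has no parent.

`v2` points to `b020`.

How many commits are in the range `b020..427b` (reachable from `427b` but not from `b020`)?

5

Reachable from 427b: {278d, 427b, 5d24, 606d, 7a36, 8c15, b53f}.
Reachable from b020: {8c15, b020, b53f}.
In 427b's history but not b020's: {278d, 427b, 5d24, 606d, 7a36} — 5 commits.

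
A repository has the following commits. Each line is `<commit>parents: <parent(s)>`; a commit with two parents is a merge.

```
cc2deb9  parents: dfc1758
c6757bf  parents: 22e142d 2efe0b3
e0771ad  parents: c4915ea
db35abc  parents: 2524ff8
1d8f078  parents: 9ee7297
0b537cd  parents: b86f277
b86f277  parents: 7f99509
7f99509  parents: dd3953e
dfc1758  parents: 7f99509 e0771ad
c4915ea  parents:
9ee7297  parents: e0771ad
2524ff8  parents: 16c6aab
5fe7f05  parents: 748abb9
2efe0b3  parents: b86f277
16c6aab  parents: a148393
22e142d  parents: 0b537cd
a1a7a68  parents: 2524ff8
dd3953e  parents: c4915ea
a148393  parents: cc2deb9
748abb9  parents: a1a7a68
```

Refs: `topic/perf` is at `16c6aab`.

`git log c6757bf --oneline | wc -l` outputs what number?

Walking parent pointers from c6757bf: reachable set = {0b537cd, 22e142d, 2efe0b3, 7f99509, b86f277, c4915ea, c6757bf, dd3953e}.
That is 8 commits.

8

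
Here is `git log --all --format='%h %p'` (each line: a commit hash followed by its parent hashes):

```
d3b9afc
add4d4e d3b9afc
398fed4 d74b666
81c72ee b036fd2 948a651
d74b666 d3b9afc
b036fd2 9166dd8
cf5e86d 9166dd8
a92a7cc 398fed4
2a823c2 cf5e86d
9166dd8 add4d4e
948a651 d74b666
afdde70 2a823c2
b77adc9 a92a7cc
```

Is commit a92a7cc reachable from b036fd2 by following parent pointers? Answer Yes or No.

No

Ancestors of b036fd2: {9166dd8, add4d4e, b036fd2, d3b9afc}.
a92a7cc is not in that set, so it is not an ancestor of b036fd2.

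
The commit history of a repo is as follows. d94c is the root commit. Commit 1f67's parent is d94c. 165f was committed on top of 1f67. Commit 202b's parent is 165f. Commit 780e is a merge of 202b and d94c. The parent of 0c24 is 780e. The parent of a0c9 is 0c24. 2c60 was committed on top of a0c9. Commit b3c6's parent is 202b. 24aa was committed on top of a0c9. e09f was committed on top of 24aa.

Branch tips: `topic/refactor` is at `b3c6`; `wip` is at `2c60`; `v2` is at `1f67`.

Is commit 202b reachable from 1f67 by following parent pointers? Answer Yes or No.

No

Ancestors of 1f67: {1f67, d94c}.
202b is not in that set, so it is not an ancestor of 1f67.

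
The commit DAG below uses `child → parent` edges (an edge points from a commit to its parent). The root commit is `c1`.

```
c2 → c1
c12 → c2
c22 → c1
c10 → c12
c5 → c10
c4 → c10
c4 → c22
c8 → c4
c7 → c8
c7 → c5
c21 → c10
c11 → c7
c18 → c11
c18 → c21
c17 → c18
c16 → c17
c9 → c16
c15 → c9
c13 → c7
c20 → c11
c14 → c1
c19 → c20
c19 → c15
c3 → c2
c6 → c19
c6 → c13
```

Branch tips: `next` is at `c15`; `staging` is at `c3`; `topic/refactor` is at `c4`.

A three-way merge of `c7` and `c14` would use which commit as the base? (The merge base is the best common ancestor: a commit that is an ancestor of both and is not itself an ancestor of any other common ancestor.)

Ancestors of c7: {c1, c10, c12, c2, c22, c4, c5, c7, c8}.
Ancestors of c14: {c1, c14}.
Common ancestors: {c1}.
The only common ancestor is c1, so it is the merge base.

c1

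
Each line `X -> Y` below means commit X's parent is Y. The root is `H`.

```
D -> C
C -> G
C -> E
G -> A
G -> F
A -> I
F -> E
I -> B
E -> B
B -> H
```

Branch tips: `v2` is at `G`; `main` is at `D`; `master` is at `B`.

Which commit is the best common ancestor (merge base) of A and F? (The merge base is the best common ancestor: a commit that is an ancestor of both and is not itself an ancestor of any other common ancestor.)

Ancestors of A: {A, B, H, I}.
Ancestors of F: {B, E, F, H}.
Common ancestors: {B, H}.
Among these, B is not an ancestor of any other common ancestor — it is the merge base.

B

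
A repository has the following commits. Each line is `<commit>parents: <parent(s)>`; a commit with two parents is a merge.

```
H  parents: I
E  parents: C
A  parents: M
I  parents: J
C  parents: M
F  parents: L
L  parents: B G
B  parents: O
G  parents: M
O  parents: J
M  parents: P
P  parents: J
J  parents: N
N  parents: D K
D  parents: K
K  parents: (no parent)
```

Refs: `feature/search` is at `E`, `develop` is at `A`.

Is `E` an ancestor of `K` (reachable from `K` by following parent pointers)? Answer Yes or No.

Ancestors of K: {K}.
E is not in that set, so it is not an ancestor of K.

No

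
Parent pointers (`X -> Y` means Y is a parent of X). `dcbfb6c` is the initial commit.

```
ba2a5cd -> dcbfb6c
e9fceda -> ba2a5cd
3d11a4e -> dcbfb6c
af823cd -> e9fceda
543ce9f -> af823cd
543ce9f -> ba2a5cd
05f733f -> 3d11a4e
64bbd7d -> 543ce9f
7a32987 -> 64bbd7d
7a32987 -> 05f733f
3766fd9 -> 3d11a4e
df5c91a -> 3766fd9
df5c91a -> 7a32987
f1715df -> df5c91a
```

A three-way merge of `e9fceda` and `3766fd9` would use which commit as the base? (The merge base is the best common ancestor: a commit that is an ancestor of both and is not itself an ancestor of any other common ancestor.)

Ancestors of e9fceda: {ba2a5cd, dcbfb6c, e9fceda}.
Ancestors of 3766fd9: {3766fd9, 3d11a4e, dcbfb6c}.
Common ancestors: {dcbfb6c}.
The only common ancestor is dcbfb6c, so it is the merge base.

dcbfb6c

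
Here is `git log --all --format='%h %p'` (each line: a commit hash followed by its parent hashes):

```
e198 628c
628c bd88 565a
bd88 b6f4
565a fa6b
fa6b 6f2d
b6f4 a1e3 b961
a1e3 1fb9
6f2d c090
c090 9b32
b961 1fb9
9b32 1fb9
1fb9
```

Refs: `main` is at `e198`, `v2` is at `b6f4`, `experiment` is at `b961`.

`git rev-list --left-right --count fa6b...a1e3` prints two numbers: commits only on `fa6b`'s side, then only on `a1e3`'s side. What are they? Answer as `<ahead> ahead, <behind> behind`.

Reachable from fa6b: {1fb9, 6f2d, 9b32, c090, fa6b}.
Reachable from a1e3: {1fb9, a1e3}.
Only in fa6b's history (ahead): {6f2d, 9b32, c090, fa6b} — 4.
Only in a1e3's history (behind): {a1e3} — 1.

4 ahead, 1 behind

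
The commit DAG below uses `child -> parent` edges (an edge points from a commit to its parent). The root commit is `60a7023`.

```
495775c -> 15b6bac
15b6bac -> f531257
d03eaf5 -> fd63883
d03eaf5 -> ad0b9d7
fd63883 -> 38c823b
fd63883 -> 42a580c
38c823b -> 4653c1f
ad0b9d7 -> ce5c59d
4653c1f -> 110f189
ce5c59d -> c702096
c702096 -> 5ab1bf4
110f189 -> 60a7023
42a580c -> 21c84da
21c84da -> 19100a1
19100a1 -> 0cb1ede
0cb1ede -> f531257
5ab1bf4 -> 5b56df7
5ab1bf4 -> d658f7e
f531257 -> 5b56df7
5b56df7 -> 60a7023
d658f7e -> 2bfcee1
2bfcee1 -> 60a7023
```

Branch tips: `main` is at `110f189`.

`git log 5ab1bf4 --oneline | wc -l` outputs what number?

5

Walking parent pointers from 5ab1bf4: reachable set = {2bfcee1, 5ab1bf4, 5b56df7, 60a7023, d658f7e}.
That is 5 commits.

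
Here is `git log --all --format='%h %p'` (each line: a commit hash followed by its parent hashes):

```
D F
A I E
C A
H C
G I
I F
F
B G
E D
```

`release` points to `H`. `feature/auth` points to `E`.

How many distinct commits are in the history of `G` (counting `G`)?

Walking parent pointers from G: reachable set = {F, G, I}.
That is 3 commits.

3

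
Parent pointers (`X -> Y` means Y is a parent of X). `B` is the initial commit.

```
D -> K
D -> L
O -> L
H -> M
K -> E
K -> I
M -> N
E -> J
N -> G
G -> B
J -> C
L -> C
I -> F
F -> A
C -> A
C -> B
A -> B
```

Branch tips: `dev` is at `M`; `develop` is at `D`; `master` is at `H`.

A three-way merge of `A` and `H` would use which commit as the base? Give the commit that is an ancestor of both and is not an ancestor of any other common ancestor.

B

Ancestors of A: {A, B}.
Ancestors of H: {B, G, H, M, N}.
Common ancestors: {B}.
The only common ancestor is B, so it is the merge base.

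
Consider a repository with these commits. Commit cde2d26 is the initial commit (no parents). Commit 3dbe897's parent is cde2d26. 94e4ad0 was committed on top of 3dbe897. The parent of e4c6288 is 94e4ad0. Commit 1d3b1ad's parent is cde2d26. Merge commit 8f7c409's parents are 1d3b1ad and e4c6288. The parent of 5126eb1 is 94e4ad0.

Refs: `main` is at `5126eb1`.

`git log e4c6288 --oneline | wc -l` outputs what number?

Walking parent pointers from e4c6288: reachable set = {3dbe897, 94e4ad0, cde2d26, e4c6288}.
That is 4 commits.

4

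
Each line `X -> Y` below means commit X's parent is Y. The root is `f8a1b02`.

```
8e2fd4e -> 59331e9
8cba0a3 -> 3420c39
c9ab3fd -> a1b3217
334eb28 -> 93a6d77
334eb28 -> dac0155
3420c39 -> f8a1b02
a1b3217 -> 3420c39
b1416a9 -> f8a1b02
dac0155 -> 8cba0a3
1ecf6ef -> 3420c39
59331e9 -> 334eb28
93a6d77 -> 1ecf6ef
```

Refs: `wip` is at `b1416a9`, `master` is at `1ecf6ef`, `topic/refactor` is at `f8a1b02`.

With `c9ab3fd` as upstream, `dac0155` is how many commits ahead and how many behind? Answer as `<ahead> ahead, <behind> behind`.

2 ahead, 2 behind

Reachable from dac0155: {3420c39, 8cba0a3, dac0155, f8a1b02}.
Reachable from c9ab3fd: {3420c39, a1b3217, c9ab3fd, f8a1b02}.
Only in dac0155's history (ahead): {8cba0a3, dac0155} — 2.
Only in c9ab3fd's history (behind): {a1b3217, c9ab3fd} — 2.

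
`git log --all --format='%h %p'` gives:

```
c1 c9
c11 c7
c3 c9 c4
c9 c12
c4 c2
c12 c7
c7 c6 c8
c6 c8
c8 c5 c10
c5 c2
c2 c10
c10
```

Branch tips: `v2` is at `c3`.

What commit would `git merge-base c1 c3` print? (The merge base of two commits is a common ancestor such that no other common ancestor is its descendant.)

Ancestors of c1: {c1, c10, c12, c2, c5, c6, c7, c8, c9}.
Ancestors of c3: {c10, c12, c2, c3, c4, c5, c6, c7, c8, c9}.
Common ancestors: {c10, c12, c2, c5, c6, c7, c8, c9}.
Among these, c9 is not an ancestor of any other common ancestor — it is the merge base.

c9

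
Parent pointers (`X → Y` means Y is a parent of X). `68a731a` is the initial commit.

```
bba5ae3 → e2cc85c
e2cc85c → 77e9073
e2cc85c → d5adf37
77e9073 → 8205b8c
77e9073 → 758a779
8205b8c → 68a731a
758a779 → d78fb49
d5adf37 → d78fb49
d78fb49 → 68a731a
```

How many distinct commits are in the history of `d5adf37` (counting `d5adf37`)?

Walking parent pointers from d5adf37: reachable set = {68a731a, d5adf37, d78fb49}.
That is 3 commits.

3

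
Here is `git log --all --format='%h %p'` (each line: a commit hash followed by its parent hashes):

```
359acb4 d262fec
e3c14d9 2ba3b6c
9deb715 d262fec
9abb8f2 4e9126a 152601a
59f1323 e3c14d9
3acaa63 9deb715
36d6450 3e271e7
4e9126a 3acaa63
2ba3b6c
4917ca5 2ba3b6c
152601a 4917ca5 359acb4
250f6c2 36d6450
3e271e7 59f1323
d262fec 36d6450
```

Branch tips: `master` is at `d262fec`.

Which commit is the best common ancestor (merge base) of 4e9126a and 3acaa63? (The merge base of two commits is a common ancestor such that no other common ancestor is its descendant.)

Ancestors of 4e9126a: {2ba3b6c, 36d6450, 3acaa63, 3e271e7, 4e9126a, 59f1323, 9deb715, d262fec, e3c14d9}.
Ancestors of 3acaa63: {2ba3b6c, 36d6450, 3acaa63, 3e271e7, 59f1323, 9deb715, d262fec, e3c14d9}.
Common ancestors: {2ba3b6c, 36d6450, 3acaa63, 3e271e7, 59f1323, 9deb715, d262fec, e3c14d9}.
Among these, 3acaa63 is not an ancestor of any other common ancestor — it is the merge base.

3acaa63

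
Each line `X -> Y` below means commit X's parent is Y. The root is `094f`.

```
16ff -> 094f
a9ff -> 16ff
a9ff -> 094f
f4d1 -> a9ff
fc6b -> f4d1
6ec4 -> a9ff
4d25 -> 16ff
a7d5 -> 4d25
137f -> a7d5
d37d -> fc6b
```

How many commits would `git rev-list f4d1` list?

Walking parent pointers from f4d1: reachable set = {094f, 16ff, a9ff, f4d1}.
That is 4 commits.

4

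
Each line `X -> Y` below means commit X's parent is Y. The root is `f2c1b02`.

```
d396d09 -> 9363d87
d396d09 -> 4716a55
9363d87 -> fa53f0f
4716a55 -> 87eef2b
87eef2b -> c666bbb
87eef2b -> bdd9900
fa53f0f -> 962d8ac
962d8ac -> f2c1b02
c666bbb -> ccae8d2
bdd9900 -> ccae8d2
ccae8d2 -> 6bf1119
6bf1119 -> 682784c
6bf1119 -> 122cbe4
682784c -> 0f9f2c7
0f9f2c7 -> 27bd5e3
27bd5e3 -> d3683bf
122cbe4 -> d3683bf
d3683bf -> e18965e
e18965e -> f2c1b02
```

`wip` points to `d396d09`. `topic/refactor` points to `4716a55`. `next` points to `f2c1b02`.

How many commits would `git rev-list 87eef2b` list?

Walking parent pointers from 87eef2b: reachable set = {0f9f2c7, 122cbe4, 27bd5e3, 682784c, 6bf1119, 87eef2b, bdd9900, c666bbb, ccae8d2, d3683bf, e18965e, f2c1b02}.
That is 12 commits.

12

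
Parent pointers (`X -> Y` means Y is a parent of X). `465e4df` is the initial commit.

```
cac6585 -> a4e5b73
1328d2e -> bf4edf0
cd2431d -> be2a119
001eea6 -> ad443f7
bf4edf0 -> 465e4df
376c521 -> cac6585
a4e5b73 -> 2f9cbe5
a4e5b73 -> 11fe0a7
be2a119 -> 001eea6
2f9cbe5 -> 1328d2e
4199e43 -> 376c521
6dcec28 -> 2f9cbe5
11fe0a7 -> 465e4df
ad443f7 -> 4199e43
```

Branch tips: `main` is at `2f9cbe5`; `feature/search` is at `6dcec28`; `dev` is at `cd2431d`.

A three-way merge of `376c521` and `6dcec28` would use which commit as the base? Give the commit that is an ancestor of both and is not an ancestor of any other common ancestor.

Ancestors of 376c521: {11fe0a7, 1328d2e, 2f9cbe5, 376c521, 465e4df, a4e5b73, bf4edf0, cac6585}.
Ancestors of 6dcec28: {1328d2e, 2f9cbe5, 465e4df, 6dcec28, bf4edf0}.
Common ancestors: {1328d2e, 2f9cbe5, 465e4df, bf4edf0}.
Among these, 2f9cbe5 is not an ancestor of any other common ancestor — it is the merge base.

2f9cbe5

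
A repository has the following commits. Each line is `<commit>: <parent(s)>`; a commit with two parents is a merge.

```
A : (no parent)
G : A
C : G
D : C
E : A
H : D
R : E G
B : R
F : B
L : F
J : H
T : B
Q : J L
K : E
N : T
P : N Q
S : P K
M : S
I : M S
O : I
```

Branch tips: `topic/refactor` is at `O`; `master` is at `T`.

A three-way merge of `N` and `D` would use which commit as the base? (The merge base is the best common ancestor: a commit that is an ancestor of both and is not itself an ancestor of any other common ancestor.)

Ancestors of N: {A, B, E, G, N, R, T}.
Ancestors of D: {A, C, D, G}.
Common ancestors: {A, G}.
Among these, G is not an ancestor of any other common ancestor — it is the merge base.

G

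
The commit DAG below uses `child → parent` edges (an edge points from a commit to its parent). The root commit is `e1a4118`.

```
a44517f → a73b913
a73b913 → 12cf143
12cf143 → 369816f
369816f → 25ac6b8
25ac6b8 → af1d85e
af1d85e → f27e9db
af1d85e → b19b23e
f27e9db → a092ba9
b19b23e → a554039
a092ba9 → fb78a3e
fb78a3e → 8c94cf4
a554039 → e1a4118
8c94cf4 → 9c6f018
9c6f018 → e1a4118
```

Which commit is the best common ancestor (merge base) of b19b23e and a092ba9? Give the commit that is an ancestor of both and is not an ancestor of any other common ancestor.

e1a4118

Ancestors of b19b23e: {a554039, b19b23e, e1a4118}.
Ancestors of a092ba9: {8c94cf4, 9c6f018, a092ba9, e1a4118, fb78a3e}.
Common ancestors: {e1a4118}.
The only common ancestor is e1a4118, so it is the merge base.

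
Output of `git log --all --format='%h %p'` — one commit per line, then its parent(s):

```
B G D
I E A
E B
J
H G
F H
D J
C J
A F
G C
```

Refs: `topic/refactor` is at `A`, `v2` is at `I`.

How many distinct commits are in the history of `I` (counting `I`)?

10

Walking parent pointers from I: reachable set = {A, B, C, D, E, F, G, H, I, J}.
That is 10 commits.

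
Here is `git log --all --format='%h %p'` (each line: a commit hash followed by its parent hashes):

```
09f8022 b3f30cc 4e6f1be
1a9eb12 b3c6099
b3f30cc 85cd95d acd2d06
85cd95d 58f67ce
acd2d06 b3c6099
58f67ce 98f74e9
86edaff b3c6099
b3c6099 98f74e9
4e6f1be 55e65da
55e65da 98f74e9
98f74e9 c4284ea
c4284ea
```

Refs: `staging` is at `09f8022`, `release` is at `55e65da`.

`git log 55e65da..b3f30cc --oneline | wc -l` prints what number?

Reachable from b3f30cc: {58f67ce, 85cd95d, 98f74e9, acd2d06, b3c6099, b3f30cc, c4284ea}.
Reachable from 55e65da: {55e65da, 98f74e9, c4284ea}.
In b3f30cc's history but not 55e65da's: {58f67ce, 85cd95d, acd2d06, b3c6099, b3f30cc} — 5 commits.

5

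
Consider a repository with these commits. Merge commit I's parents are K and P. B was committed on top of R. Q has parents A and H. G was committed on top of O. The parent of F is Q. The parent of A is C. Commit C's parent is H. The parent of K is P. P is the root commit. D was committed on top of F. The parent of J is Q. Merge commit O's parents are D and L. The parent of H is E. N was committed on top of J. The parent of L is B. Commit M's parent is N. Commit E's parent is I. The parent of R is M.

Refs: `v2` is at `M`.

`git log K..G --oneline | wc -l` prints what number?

16

Reachable from G: {A, B, C, D, E, F, G, H, I, J, K, L, M, N, O, P, Q, R}.
Reachable from K: {K, P}.
In G's history but not K's: {A, B, C, D, E, F, G, H, I, J, L, M, N, O, Q, R} — 16 commits.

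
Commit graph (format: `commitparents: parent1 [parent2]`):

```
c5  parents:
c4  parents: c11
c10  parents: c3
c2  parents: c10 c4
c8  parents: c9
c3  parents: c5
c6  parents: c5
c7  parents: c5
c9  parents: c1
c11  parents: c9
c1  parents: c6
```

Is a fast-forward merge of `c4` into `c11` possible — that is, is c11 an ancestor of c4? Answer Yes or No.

A fast-forward from c11 to c4 is possible iff c11 is an ancestor of c4.
Ancestors of c4: {c1, c11, c4, c5, c6, c9}.
c11 is among them, so fast-forward is possible.

Yes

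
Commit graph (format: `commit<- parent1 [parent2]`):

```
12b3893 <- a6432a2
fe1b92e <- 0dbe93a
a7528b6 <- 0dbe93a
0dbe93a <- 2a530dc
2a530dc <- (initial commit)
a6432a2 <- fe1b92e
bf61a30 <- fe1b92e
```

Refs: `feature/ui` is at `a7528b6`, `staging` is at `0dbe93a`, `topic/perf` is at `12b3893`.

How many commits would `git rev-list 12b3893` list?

5

Walking parent pointers from 12b3893: reachable set = {0dbe93a, 12b3893, 2a530dc, a6432a2, fe1b92e}.
That is 5 commits.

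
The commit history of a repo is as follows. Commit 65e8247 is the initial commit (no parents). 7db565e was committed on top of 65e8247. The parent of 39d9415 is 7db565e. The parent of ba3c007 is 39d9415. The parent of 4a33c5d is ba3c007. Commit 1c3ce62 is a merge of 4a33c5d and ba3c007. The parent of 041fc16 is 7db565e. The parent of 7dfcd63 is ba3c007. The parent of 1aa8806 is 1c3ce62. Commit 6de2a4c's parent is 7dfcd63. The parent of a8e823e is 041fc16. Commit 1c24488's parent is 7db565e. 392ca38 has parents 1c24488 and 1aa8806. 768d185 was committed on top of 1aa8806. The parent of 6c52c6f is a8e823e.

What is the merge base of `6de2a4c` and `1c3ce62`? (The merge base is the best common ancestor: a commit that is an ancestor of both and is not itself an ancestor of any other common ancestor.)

ba3c007

Ancestors of 6de2a4c: {39d9415, 65e8247, 6de2a4c, 7db565e, 7dfcd63, ba3c007}.
Ancestors of 1c3ce62: {1c3ce62, 39d9415, 4a33c5d, 65e8247, 7db565e, ba3c007}.
Common ancestors: {39d9415, 65e8247, 7db565e, ba3c007}.
Among these, ba3c007 is not an ancestor of any other common ancestor — it is the merge base.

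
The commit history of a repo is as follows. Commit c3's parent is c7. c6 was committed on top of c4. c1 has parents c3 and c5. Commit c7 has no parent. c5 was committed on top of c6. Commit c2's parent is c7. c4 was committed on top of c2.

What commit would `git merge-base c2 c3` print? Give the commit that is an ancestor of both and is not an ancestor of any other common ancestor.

Ancestors of c2: {c2, c7}.
Ancestors of c3: {c3, c7}.
Common ancestors: {c7}.
The only common ancestor is c7, so it is the merge base.

c7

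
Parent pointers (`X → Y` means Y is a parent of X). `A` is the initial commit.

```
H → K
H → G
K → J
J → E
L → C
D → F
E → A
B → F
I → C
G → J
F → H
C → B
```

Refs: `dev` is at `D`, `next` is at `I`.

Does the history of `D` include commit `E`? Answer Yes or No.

Ancestors of D (commits reachable by following parents): {A, D, E, F, G, H, J, K}.
E is in that set, so it is an ancestor of D.

Yes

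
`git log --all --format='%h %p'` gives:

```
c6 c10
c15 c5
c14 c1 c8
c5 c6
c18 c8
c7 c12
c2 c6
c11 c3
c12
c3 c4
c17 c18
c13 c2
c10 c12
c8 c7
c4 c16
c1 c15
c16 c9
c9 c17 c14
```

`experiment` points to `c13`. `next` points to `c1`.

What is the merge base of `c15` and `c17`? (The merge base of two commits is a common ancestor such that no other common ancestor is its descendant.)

c12

Ancestors of c15: {c10, c12, c15, c5, c6}.
Ancestors of c17: {c12, c17, c18, c7, c8}.
Common ancestors: {c12}.
The only common ancestor is c12, so it is the merge base.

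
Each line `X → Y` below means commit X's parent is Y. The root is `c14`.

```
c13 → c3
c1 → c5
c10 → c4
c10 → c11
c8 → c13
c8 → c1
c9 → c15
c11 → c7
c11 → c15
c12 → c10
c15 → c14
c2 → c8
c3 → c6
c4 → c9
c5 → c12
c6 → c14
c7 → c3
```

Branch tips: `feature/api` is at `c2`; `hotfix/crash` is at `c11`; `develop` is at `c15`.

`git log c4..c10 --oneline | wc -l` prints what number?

5

Reachable from c10: {c10, c11, c14, c15, c3, c4, c6, c7, c9}.
Reachable from c4: {c14, c15, c4, c9}.
In c10's history but not c4's: {c10, c11, c3, c6, c7} — 5 commits.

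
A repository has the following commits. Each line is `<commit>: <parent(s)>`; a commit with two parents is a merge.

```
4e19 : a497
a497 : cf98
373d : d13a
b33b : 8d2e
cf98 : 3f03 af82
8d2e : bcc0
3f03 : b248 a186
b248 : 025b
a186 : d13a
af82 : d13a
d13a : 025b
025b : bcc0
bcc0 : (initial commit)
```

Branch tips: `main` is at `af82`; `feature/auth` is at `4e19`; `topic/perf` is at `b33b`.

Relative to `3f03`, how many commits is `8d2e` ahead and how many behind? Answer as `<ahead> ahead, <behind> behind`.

1 ahead, 5 behind

Reachable from 8d2e: {8d2e, bcc0}.
Reachable from 3f03: {025b, 3f03, a186, b248, bcc0, d13a}.
Only in 8d2e's history (ahead): {8d2e} — 1.
Only in 3f03's history (behind): {025b, 3f03, a186, b248, d13a} — 5.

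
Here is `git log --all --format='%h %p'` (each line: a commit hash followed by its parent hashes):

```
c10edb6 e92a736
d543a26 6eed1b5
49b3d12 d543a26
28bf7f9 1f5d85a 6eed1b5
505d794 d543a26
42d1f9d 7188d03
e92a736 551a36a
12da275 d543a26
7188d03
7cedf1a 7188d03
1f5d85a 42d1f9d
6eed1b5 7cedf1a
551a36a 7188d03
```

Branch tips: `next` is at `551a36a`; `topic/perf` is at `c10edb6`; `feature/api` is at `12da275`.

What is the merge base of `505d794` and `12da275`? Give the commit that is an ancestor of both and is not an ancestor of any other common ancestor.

d543a26

Ancestors of 505d794: {505d794, 6eed1b5, 7188d03, 7cedf1a, d543a26}.
Ancestors of 12da275: {12da275, 6eed1b5, 7188d03, 7cedf1a, d543a26}.
Common ancestors: {6eed1b5, 7188d03, 7cedf1a, d543a26}.
Among these, d543a26 is not an ancestor of any other common ancestor — it is the merge base.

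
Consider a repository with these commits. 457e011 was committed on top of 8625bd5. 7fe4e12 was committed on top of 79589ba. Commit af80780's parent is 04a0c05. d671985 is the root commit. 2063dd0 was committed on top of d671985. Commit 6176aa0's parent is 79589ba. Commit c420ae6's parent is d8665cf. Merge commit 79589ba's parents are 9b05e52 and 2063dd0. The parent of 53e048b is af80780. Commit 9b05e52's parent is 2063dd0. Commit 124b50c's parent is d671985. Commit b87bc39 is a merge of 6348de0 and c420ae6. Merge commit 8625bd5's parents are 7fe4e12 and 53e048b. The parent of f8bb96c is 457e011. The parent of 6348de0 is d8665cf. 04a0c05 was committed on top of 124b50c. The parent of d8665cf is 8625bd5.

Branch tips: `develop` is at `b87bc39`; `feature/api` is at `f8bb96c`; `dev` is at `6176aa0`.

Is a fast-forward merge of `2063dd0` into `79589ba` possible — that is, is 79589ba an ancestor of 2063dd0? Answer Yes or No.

A fast-forward from 79589ba to 2063dd0 is possible iff 79589ba is an ancestor of 2063dd0.
Ancestors of 2063dd0: {2063dd0, d671985}.
79589ba is not among them, so fast-forward is not possible.

No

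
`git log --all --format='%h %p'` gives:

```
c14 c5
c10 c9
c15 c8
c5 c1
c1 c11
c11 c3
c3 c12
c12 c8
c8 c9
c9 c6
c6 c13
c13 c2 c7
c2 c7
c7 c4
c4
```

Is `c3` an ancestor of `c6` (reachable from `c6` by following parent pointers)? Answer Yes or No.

No

Ancestors of c6: {c13, c2, c4, c6, c7}.
c3 is not in that set, so it is not an ancestor of c6.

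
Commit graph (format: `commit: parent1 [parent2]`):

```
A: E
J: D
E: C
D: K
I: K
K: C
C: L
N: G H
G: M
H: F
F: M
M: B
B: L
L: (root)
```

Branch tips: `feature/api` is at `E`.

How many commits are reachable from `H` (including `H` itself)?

Walking parent pointers from H: reachable set = {B, F, H, L, M}.
That is 5 commits.

5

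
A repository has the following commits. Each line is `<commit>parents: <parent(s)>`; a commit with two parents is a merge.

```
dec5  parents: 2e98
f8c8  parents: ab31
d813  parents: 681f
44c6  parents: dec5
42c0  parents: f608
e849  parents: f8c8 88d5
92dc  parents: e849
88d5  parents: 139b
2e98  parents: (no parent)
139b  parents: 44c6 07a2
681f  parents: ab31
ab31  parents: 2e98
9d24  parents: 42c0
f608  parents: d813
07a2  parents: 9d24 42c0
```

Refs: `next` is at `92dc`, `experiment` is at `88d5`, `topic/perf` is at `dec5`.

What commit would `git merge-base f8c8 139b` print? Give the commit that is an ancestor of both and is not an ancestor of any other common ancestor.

Ancestors of f8c8: {2e98, ab31, f8c8}.
Ancestors of 139b: {07a2, 139b, 2e98, 42c0, 44c6, 681f, 9d24, ab31, d813, dec5, f608}.
Common ancestors: {2e98, ab31}.
Among these, ab31 is not an ancestor of any other common ancestor — it is the merge base.

ab31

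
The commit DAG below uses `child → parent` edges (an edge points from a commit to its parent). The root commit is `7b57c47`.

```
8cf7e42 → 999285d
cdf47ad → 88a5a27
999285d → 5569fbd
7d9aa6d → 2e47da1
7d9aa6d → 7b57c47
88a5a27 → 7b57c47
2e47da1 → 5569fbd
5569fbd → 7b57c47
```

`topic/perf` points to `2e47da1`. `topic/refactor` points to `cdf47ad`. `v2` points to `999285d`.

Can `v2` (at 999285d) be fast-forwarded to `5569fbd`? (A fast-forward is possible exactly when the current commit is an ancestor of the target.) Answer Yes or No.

No

A fast-forward from 999285d to 5569fbd is possible iff 999285d is an ancestor of 5569fbd.
Ancestors of 5569fbd: {5569fbd, 7b57c47}.
999285d is not among them, so fast-forward is not possible.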